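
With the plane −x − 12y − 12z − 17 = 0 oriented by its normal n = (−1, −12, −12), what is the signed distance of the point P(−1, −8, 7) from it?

n·P − 17 = -4.
|n| = 17, so the signed distance is -4/17.

-4/17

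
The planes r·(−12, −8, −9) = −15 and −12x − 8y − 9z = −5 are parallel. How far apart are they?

Both planes have normal n = (−12, −8, −9), |n| = 17. Any point on the first plane is at distance |(-5) − (-15)|/|n| = 10/17 from the second.

10/17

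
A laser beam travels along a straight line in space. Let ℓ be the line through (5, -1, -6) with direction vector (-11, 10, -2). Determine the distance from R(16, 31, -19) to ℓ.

Direction vector d = (-11, 10, -2).
AP = (11, 32, -13); AP·d = 225, |AP|² = 1314, |d|² = 225.
distance² = |AP|² − (AP·d)²/|d|² = 1314 − 50625/225 = 1089, so the distance is 33.

33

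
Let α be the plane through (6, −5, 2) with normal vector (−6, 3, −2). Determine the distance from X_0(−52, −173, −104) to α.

The plane has equation n·(r − (6, −5, 2)) = 0, i.e. n·r = -55.
n = (−6, 3, −2); n·P − (-55) = 56; |n| = 7; distance = 56/7 = 8.

8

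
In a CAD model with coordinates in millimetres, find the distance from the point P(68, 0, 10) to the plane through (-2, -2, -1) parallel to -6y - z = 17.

Parallel planes share the normal n = (0, -6, -1); since (-2, -2, -1) lies on the plane, its equation is -6y - z = 13.
n = (0, -6, -1); n·P − 13 = -23; |n| = √37; distance = 23/√37.

23√37/37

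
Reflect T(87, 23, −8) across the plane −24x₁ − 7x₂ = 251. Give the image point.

With n = (−24, −7, 0), the signed offset is (n·T − 251)/|n|² = -2500/625 = -4.
T' = T − 2t·n = (87, 23, −8) − (-8)·(−24, −7, 0) = (−105, −33, −8).

(-105, -33, -8)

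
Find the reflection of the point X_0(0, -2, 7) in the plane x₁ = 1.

n = (1, 0, 0), |n|² = 1, n·X_0 − 1 = -1, so t = -1/1 = -1.
Foot F = X_0 − (-1)·n = (1, -2, 7); the reflection is 2F − X_0 = (2, -2, 7).

(2, -2, 7)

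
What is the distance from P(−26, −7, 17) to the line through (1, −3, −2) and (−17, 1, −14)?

A direction vector is d = (−18, 4, −12).
AP = (−27, −4, 19); AP·d = 242, |AP|² = 1106, |d|² = 484.
distance² = |AP|² − (AP·d)²/|d|² = 1106 − 58564/484 = 985, so the distance is √985.

√985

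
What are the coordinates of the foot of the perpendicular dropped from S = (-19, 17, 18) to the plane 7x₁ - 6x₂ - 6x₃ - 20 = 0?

n = (7, -6, -6), |n|² = 121, and n·S − 20 = -363.
t = -363/121 = -3, so the foot is S − t·n = (-19, 17, 18) − (-3)·(7, -6, -6) = (2, -1, 0).

(2, -1, 0)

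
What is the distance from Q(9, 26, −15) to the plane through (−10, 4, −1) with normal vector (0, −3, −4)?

2

The plane has equation n·(r − (−10, 4, −1)) = 0, i.e. n·r = -8.
Then n·(9, 26, −15) − (−8) = −10.
|n| = √(0 + 9 + 16) = 5, so the distance is |-10|/5 = 2.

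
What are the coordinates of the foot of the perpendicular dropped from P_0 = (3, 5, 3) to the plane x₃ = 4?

(3, 5, 4)

The perpendicular from P_0 has direction n = (0, 0, 1): r = (3, 5, 3) + t(0, 0, 1).
Substitute into the plane: n·(P_0 + tn) = 4 gives 3 + 1t = 4, so t = 1.
Foot = (3, 5, 3) + 1·(0, 0, 1) = (3, 5, 4).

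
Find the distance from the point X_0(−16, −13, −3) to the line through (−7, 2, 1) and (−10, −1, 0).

A direction vector is d = (−3, −3, −1).
AP = (−9, −15, −4); AP·d = 76, |AP|² = 322, |d|² = 19.
distance² = |AP|² − (AP·d)²/|d|² = 322 − 5776/19 = 18, so the distance is 3√2.

3√2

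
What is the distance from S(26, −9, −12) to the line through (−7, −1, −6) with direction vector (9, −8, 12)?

30

Direction vector d = (9, −8, 12).
AP = (33, −8, −6); AP·d = 289, |AP|² = 1189, |d|² = 289.
distance² = |AP|² − (AP·d)²/|d|² = 1189 − 83521/289 = 900, so the distance is 30.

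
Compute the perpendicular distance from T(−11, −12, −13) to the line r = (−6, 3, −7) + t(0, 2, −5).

Direction vector d = (0, 2, −5).
AP = (−5, −15, −6); AP·d = 0, |AP|² = 286, |d|² = 29.
distance² = |AP|² − (AP·d)²/|d|² = 286 − 0/29 = 286, so the distance is √286.

√286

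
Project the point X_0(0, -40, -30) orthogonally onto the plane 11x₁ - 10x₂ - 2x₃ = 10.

(-22, -20, -26)

n = (11, -10, -2), |n|² = 225, and n·X_0 − 10 = 450.
t = 450/225 = 2, so the foot is X_0 − t·n = (0, -40, -30) − 2·(11, -10, -2) = (-22, -20, -26).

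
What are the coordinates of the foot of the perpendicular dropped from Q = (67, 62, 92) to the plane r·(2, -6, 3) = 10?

The perpendicular from Q has direction n = (2, -6, 3): r = (67, 62, 92) + μ(2, -6, 3).
Substitute into the plane: n·(Q + μn) = 10 gives 38 + 49μ = 10, so μ = -4/7.
Foot = (67, 62, 92) + (-4/7)·(2, -6, 3) = (461/7, 458/7, 632/7).

(461/7, 458/7, 632/7)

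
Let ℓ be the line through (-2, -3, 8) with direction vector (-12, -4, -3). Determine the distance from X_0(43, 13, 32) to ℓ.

Direction vector d = (-12, -4, -3).
AP = (45, 16, 24); AP·d = -676, |AP|² = 2857, |d|² = 169.
distance² = |AP|² − (AP·d)²/|d|² = 2857 − 456976/169 = 153, so the distance is 3√17.

3√17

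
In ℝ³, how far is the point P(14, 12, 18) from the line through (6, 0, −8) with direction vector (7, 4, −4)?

Direction vector d = (7, 4, −4).
AP = (8, 12, 26), and AP × d = (−152, 214, −52).
|AP × d|² = 71604 and |d|² = 81, so the distance is √(71604/81) = √884 = 2√221.

2√221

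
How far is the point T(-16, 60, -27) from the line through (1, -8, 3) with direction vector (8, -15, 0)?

√1189

Direction vector d = (8, -15, 0).
AP = (-17, 68, -30); AP·d = -1156, |AP|² = 5813, |d|² = 289.
distance² = |AP|² − (AP·d)²/|d|² = 5813 − 1336336/289 = 1189, so the distance is √1189.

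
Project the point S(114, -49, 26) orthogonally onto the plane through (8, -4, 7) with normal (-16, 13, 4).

n = (-16, 13, 4), |n|² = 441, and n·S − (-152) = -2205.
t = -2205/441 = -5, so the foot is S − t·n = (114, -49, 26) − (-5)·(-16, 13, 4) = (34, 16, 46).

(34, 16, 46)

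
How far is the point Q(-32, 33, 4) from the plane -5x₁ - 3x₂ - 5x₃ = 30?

11√59/59

d = |(-5)·(-32) + (-3)·33 + (-5)·4 − 30| / √(25 + 9 + 25) = |11| / √59 = 11/√59.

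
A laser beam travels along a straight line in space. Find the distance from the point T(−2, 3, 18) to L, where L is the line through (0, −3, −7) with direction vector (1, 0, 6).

√73

Direction vector d = (1, 0, 6).
AP = (−2, 6, 25), and AP × d = (36, 37, −6).
|AP × d|² = 2701 and |d|² = 37, so the distance is √(2701/37) = √73.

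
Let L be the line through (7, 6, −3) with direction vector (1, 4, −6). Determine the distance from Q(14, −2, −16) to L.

√229

Direction vector d = (1, 4, −6).
AP = (7, −8, −13), and AP × d = (100, 29, 36).
|AP × d|² = 12137 and |d|² = 53, so the distance is √(12137/53) = √229.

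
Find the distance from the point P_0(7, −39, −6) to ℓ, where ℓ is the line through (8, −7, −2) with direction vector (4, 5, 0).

√385

Direction vector d = (4, 5, 0).
AP = (−1, −32, −4), and AP × d = (20, −16, 123).
|AP × d|² = 15785 and |d|² = 41, so the distance is √(15785/41) = √385.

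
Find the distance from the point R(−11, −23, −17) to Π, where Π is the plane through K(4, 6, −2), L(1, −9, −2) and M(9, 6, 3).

KL = (−3, −15, 0) and KM = (5, 0, 5), so a normal is n = KL × KM = (−75, 15, 75).
Then n·(−11, −23, −17) − (−360) = −435.
|n| = √(5625 + 225 + 5625) = 15√51, so the distance is |-435|/(15√51) = 29/√51.

29√51/51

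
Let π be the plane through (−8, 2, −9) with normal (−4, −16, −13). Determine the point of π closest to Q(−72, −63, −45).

(-56, 1, 7)

n = (−4, −16, −13), |n|² = 441, and n·Q − 117 = 1764.
t = 1764/441 = 4, so the foot is Q − t·n = (−72, −63, −45) − 4·(−4, −16, −13) = (−56, 1, 7).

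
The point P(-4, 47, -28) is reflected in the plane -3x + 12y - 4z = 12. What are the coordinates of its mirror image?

(20, -49, 4)

With n = (-3, 12, -4), the signed offset is (n·P − 12)/|n|² = 676/169 = 4.
P' = P − 2t·n = (-4, 47, -28) − 8·(-3, 12, -4) = (20, -49, 4).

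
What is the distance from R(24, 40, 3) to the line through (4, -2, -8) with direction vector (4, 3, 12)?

Direction vector d = (4, 3, 12).
AP = (20, 42, 11), and AP × d = (471, -196, -108).
|AP × d|² = 271921 and |d|² = 169, so the distance is √(271921/169) = √1609.

√1609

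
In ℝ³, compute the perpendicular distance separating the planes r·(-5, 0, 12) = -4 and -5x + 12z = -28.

24/13

With common normal n = (-5, 0, 12) (|n| = 13), the distance is |(-4) − (-28)|/|n| = 24/13.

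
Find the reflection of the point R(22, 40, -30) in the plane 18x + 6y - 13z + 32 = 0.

n = (18, 6, -13), |n|² = 529, n·R − (-32) = 1058, so t = 1058/529 = 2.
Foot F = R − 2·n = (-14, 28, -4); the reflection is 2F − R = (-50, 16, 22).

(-50, 16, 22)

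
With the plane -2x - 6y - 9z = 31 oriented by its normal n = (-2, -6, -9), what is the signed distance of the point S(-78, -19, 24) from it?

23/11

n·S − 31 = 23.
|n| = 11, so the signed distance is 23/11.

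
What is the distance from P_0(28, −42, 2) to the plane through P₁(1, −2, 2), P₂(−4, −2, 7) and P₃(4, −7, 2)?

15/√59

P₁P₂ = (−5, 0, 5) and P₁P₃ = (3, −5, 0), so a normal is n = P₁P₂ × P₁P₃ = (25, 15, 25).
n = (25, 15, 25); n·P − 45 = 75; |n| = 5√59; distance = 75/(5√59) = 15/√59.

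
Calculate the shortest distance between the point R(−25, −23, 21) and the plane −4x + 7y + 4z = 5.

d = |(-4)·(-25) + 7·(-23) + 4·21 − 5| / √(16 + 49 + 16) = |18| / 9 = 2.

2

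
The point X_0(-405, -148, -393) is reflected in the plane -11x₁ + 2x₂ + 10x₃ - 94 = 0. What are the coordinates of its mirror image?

n = (-11, 2, 10), |n|² = 225, n·X_0 − 94 = 135, so t = 135/225 = 3/5.
Foot F = X_0 − (3/5)·n = (-1992/5, -746/5, -399); the reflection is 2F − X_0 = (-1959/5, -752/5, -405).

(-1959/5, -752/5, -405)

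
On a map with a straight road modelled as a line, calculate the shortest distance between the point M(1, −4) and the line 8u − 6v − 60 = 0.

14/5

d = |8·1 + (-6)·(-4) − 60| / √(64 + 36) = |-28|/10 = 14/5.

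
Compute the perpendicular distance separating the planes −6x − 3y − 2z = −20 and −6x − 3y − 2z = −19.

With common normal n = (−6, −3, −2) (|n| = 7), the distance is |(-20) − (-19)|/|n| = 1/7.

1/7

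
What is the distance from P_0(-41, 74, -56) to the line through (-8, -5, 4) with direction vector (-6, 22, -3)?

Direction vector d = (-6, 22, -3).
AP = (-33, 79, -60); AP·d = 2116, |AP|² = 10930, |d|² = 529.
distance² = |AP|² − (AP·d)²/|d|² = 10930 − 4477456/529 = 2466, so the distance is 3√274.

3√274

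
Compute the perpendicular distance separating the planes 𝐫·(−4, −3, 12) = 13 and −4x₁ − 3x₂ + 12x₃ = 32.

With common normal n = (−4, −3, 12) (|n| = 13), the distance is |13 − 32|/|n| = 19/13.

19/13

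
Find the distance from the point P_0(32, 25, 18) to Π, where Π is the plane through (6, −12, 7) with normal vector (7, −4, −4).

10/9

The plane has equation n·(r − (6, −12, 7)) = 0, i.e. n·r = 62.
Then n·(32, 25, 18) − 62 = −10.
|n| = √(49 + 16 + 16) = 9, so the distance is |-10|/9 = 10/9.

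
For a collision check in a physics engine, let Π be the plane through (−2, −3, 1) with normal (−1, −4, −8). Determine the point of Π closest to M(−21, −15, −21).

The perpendicular from M has direction n = (−1, −4, −8): r = (−21, −15, −21) + μ(−1, −4, −8).
Substitute into the plane: n·(M + μn) = 6 gives 249 + 81μ = 6, so μ = -3.
Foot = (−21, −15, −21) + (-3)·(−1, −4, −8) = (−18, −3, 3).

(-18, -3, 3)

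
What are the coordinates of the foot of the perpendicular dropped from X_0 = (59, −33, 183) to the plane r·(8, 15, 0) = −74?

The perpendicular from X_0 has direction n = (8, 15, 0): r = (59, −33, 183) + t(8, 15, 0).
Substitute into the plane: n·(X_0 + tn) = -74 gives -23 + 289t = -74, so t = -3/17.
Foot = (59, −33, 183) + (-3/17)·(8, 15, 0) = (979/17, −606/17, 183).

(979/17, -606/17, 183)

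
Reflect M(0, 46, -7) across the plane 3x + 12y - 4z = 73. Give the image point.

(-18, -26, 17)

With n = (3, 12, -4), the signed offset is (n·M − 73)/|n|² = 507/169 = 3.
M' = M − 2t·n = (0, 46, -7) − 6·(3, 12, -4) = (-18, -26, 17).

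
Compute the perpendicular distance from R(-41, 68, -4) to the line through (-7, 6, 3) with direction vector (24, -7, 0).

√2549

Direction vector d = (24, -7, 0).
AP = (-34, 62, -7), and AP × d = (-49, -168, -1250).
|AP × d|² = 1593125 and |d|² = 625, so the distance is √(1593125/625) = √2549.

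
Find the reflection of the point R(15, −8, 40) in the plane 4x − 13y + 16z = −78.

With n = (4, −13, 16), the signed offset is (n·R − (-78))/|n|² = 882/441 = 2.
R' = R − 2t·n = (15, −8, 40) − 4·(4, −13, 16) = (−1, 44, −24).

(-1, 44, -24)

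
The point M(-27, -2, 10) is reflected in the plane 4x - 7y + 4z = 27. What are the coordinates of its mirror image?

With n = (4, -7, 4), the signed offset is (n·M − 27)/|n|² = -81/81 = -1.
M' = M − 2t·n = (-27, -2, 10) − (-2)·(4, -7, 4) = (-19, -16, 18).

(-19, -16, 18)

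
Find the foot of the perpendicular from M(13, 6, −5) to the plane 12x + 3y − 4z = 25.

The perpendicular from M has direction n = (12, 3, −4): r = (13, 6, −5) + λ(12, 3, −4).
Substitute into the plane: n·(M + λn) = 25 gives 194 + 169λ = 25, so λ = -1.
Foot = (13, 6, −5) + (-1)·(12, 3, −4) = (1, 3, −1).

(1, 3, -1)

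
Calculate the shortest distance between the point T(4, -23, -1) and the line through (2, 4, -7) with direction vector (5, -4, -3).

√569

Direction vector d = (5, -4, -3).
AP = (2, -27, 6); AP·d = 100, |AP|² = 769, |d|² = 50.
distance² = |AP|² − (AP·d)²/|d|² = 769 − 10000/50 = 569, so the distance is √569.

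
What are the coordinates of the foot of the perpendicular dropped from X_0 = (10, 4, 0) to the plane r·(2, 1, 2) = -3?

(4, 1, -6)

n = (2, 1, 2), |n|² = 9, and n·X_0 − (-3) = 27.
t = 27/9 = 3, so the foot is X_0 − t·n = (10, 4, 0) − 3·(2, 1, 2) = (4, 1, -6).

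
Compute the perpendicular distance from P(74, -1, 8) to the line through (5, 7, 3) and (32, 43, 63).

A direction vector is d = (27, 36, 60).
AP = (69, -8, 5), and AP × d = (-660, -4005, 2700).
|AP × d|² = 23765625 and |d|² = 5625, so the distance is √(23765625/5625) = √4225 = 65.

65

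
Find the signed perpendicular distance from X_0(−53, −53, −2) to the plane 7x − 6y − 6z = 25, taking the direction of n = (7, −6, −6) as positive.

-6

n·X_0 − 25 = -66.
|n| = 11, so the signed distance is -66/11 = -6.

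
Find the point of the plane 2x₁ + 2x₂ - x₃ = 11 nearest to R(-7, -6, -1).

(1, 2, -5)

n = (2, 2, -1), |n|² = 9, and n·R − 11 = -36.
t = -36/9 = -4, so the foot is R − t·n = (-7, -6, -1) − (-4)·(2, 2, -1) = (1, 2, -5).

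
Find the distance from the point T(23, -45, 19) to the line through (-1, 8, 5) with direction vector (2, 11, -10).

2√389

Direction vector d = (2, 11, -10).
AP = (24, -53, 14), and AP × d = (376, 268, 370).
|AP × d|² = 350100 and |d|² = 225, so the distance is √(350100/225) = √1556 = 2√389.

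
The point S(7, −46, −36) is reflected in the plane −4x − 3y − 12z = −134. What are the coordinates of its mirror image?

With n = (−4, −3, −12), the signed offset is (n·S − (-134))/|n|² = 676/169 = 4.
S' = S − 2t·n = (7, −46, −36) − 8·(−4, −3, −12) = (39, −22, 60).

(39, -22, 60)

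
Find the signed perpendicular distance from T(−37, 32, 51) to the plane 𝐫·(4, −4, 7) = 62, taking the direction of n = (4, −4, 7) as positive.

n·T − 62 = 19.
|n| = 9, so the signed distance is 19/9.

19/9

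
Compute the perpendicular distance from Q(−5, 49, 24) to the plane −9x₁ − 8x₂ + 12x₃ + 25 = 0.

Normal vector n = (−9, −8, 12), and n·(−5, 49, 24) − (−25) = −34.
|n| = √(81 + 64 + 144) = 17, so the distance is |-34|/17 = 2.

2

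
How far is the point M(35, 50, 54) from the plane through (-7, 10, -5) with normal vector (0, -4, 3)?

The plane has equation n·(r − (-7, 10, -5)) = 0, i.e. n·r = -55.
Then n·(35, 50, 54) - (-55) = 17.
|n| = √(0 + 16 + 9) = 5, so the distance is |17|/5 = 17/5.

17/5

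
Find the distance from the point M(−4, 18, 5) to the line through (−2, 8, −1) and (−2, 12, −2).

A direction vector is d = (0, 4, −1).
AP = (−2, 10, 6); AP·d = 34, |AP|² = 140, |d|² = 17.
distance² = |AP|² − (AP·d)²/|d|² = 140 − 1156/17 = 72, so the distance is 6√2.

6√2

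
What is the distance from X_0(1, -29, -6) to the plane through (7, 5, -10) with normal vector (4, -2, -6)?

5√14/7

The plane has equation n·(r − (7, 5, -10)) = 0, i.e. n·r = 78.
Then n·(1, -29, -6) - 78 = 20.
|n| = √(16 + 4 + 36) = 2√14, so the distance is |20|/(2√14) = 5√14/7.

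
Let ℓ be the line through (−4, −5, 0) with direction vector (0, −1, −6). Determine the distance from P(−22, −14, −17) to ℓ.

Direction vector d = (0, −1, −6).
AP = (−18, −9, −17); AP·d = 111, |AP|² = 694, |d|² = 37.
distance² = |AP|² − (AP·d)²/|d|² = 694 − 12321/37 = 361, so the distance is 19.

19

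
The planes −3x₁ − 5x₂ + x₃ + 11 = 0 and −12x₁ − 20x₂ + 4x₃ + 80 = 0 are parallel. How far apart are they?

Divide the second equation by 4 to match normals: −3x₁ − 5x₂ + x₃ = -20.
Both planes have normal n = (−3, −5, 1), |n| = √35. Any point on the first plane is at distance |(-20) − (-11)|/|n| = 9/√35 from the second.

9/√35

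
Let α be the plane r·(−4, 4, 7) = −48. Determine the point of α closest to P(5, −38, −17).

(-7, -26, 4)

n = (−4, 4, 7), |n|² = 81, and n·P − (-48) = -243.
t = -243/81 = -3, so the foot is P − t·n = (5, −38, −17) − (-3)·(−4, 4, 7) = (−7, −26, 4).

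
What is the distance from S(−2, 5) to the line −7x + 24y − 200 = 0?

66/25

The normal to the line is n = (−7, 24) with |n| = 25.
|n·S − 200| = |134 − 200| = 66, so the distance is 66/25.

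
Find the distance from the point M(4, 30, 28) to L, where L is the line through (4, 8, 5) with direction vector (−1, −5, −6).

√21

Direction vector d = (−1, −5, −6).
AP = (0, 22, 23); AP·d = -248, |AP|² = 1013, |d|² = 62.
distance² = |AP|² − (AP·d)²/|d|² = 1013 − 61504/62 = 21, so the distance is √21.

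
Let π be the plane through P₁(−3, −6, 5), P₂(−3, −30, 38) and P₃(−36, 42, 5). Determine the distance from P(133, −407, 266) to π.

P₁P₂ = (0, −24, 33) and P₁P₃ = (−33, 48, 0), so a normal is n = P₁P₂ × P₁P₃ = (−1584, −1089, −792).
n = (−1584, −1089, −792); n·P − 7326 = 14553; |n| = 2079; distance = 14553/2079 = 7.

7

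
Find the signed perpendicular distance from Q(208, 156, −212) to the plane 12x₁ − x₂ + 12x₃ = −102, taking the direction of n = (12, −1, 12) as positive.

-6

n·Q − (-102) = -102.
|n| = 17, so the signed distance is -102/17 = -6.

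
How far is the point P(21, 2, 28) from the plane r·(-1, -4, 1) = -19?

3√2

n = (-1, -4, 1); n·P − (-19) = 18; |n| = 3√2; distance = 18/(3√2) = 3√2.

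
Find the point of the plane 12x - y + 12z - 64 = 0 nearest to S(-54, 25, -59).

(6, 20, 1)

n = (12, -1, 12), |n|² = 289, and n·S − 64 = -1445.
t = -1445/289 = -5, so the foot is S − t·n = (-54, 25, -59) − (-5)·(12, -1, 12) = (6, 20, 1).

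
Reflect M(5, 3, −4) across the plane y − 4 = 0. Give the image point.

(5, 5, -4)

With n = (0, 1, 0), the signed offset is (n·M − 4)/|n|² = -1/1 = -1.
M' = M − 2t·n = (5, 3, −4) − (-2)·(0, 1, 0) = (5, 5, −4).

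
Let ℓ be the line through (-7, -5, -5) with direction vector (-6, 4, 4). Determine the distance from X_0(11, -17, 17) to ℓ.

2√221

Direction vector d = (-6, 4, 4).
AP = (18, -12, 22), and AP × d = (-136, -204, 0).
|AP × d|² = 60112 and |d|² = 68, so the distance is √(60112/68) = √884 = 2√221.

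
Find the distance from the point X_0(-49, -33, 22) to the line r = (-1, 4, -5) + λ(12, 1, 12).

Direction vector d = (12, 1, 12).
AP = (-48, -37, 27); AP·d = -289, |AP|² = 4402, |d|² = 289.
distance² = |AP|² − (AP·d)²/|d|² = 4402 − 83521/289 = 4113, so the distance is 3√457.

3√457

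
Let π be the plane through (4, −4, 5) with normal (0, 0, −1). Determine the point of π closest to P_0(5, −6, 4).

The perpendicular from P_0 has direction n = (0, 0, −1): r = (5, −6, 4) + t(0, 0, −1).
Substitute into the plane: n·(P_0 + tn) = -5 gives -4 + 1t = -5, so t = -1.
Foot = (5, −6, 4) + (-1)·(0, 0, −1) = (5, −6, 5).

(5, -6, 5)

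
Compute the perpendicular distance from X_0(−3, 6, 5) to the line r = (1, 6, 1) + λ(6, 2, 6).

4√2

Direction vector d = (6, 2, 6).
AP = (−4, 0, 4); AP·d = 0, |AP|² = 32, |d|² = 76.
distance² = |AP|² − (AP·d)²/|d|² = 32 − 0/76 = 32, so the distance is 4√2.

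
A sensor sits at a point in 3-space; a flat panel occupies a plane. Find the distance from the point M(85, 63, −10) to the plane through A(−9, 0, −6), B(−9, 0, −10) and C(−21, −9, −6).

AB = (0, 0, −4) and AC = (−12, −9, 0), so a normal is n = AB × AC = (−36, 48, 0).
n = (−36, 48, 0); n·P − 324 = -360; |n| = 60; distance = 360/60 = 6.

6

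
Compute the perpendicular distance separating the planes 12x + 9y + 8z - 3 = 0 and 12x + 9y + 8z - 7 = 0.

Both planes have normal n = (12, 9, 8), |n| = 17. Any point on the first plane is at distance |7 − 3|/|n| = 4/17 from the second.

4/17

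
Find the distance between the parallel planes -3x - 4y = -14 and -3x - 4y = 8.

22/5

With common normal n = (-3, -4, 0) (|n| = 5), the distance is |(-14) − 8|/|n| = 22/5.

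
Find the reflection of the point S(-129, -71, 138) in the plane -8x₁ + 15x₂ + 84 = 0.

(-2145/17, -1297/17, 138)

n = (-8, 15, 0), |n|² = 289, n·S − (-84) = 51, so t = 51/289 = 3/17.
Foot F = S − (3/17)·n = (-2169/17, -1252/17, 138); the reflection is 2F − S = (-2145/17, -1297/17, 138).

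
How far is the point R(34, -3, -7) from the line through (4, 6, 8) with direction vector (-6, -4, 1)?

Direction vector d = (-6, -4, 1).
AP = (30, -9, -15); AP·d = -159, |AP|² = 1206, |d|² = 53.
distance² = |AP|² − (AP·d)²/|d|² = 1206 − 25281/53 = 729, so the distance is 27.

27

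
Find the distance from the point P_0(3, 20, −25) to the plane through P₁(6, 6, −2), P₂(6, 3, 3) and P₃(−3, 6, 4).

P₁P₂ = (0, −3, 5) and P₁P₃ = (−9, 0, 6), so a normal is n = P₁P₂ × P₁P₃ = (−18, −45, −27).
Then n·(3, 20, −25) − (−324) = 45.
|n| = √(324 + 2025 + 729) = 9√38, so the distance is |45|/(9√38) = 5/√38.

5/√38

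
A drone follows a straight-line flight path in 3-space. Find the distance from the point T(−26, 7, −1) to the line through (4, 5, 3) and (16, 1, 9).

A direction vector is d = (12, −4, 6).
AP = (−30, 2, −4); AP·d = -392, |AP|² = 920, |d|² = 196.
distance² = |AP|² − (AP·d)²/|d|² = 920 − 153664/196 = 136, so the distance is 2√34.

2√34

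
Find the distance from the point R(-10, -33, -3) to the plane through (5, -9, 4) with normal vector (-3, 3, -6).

The plane has equation n·(r − (5, -9, 4)) = 0, i.e. n·r = -66.
d = |(-3)·(-10) + 3·(-33) + (-6)·(-3) − (-66)| / √(9 + 9 + 36) = |15| / (3√6) = 5/√6.

5/√6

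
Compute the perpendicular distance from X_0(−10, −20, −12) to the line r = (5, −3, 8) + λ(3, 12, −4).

√745

Direction vector d = (3, 12, −4).
AP = (−15, −17, −20), and AP × d = (308, −120, −129).
|AP × d|² = 125905 and |d|² = 169, so the distance is √(125905/169) = √745.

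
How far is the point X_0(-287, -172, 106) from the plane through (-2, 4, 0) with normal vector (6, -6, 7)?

8

The plane has equation n·(r − (-2, 4, 0)) = 0, i.e. n·r = -36.
n = (6, -6, 7); n·P − (-36) = 88; |n| = 11; distance = 88/11 = 8.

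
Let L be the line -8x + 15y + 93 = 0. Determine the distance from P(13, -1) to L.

26/17

The normal to the line is n = (-8, 15) with |n| = 17.
|n·P − (-93)| = |-119 − (-93)| = 26, so the distance is 26/17.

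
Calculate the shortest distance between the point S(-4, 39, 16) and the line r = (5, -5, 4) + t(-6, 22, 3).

3√5

Direction vector d = (-6, 22, 3).
AP = (-9, 44, 12); AP·d = 1058, |AP|² = 2161, |d|² = 529.
distance² = |AP|² − (AP·d)²/|d|² = 2161 − 1119364/529 = 45, so the distance is 3√5.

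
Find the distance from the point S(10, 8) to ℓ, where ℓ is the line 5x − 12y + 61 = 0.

d = |5·10 + (-12)·8 − (-61)| / √(25 + 144) = |15|/13 = 15/13.

15/13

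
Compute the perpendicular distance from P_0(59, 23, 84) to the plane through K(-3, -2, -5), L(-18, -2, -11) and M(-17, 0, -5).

KL = (-15, 0, -6) and KM = (-14, 2, 0), so a normal is n = KL × KM = (12, 84, -30).
Then n·(59, 23, 84) - (-54) = 174.
|n| = √(144 + 7056 + 900) = 90, so the distance is |174|/90 = 29/15.

29/15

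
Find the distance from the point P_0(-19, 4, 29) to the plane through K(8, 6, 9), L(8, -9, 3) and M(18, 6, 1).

4√5/15

KL = (0, -15, -6) and KM = (10, 0, -8), so a normal is n = KL × KM = (120, -60, 150).
n = (120, -60, 150); n·P − 1950 = -120; |n| = 90√5; distance = 120/(90√5) = 4√5/15.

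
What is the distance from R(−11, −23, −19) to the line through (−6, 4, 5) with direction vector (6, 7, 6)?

Direction vector d = (6, 7, 6).
AP = (−5, −27, −24); AP·d = -363, |AP|² = 1330, |d|² = 121.
distance² = |AP|² − (AP·d)²/|d|² = 1330 − 131769/121 = 241, so the distance is √241.

√241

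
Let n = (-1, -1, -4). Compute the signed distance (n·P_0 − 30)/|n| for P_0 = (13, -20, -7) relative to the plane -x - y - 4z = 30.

n·P_0 − 30 = 5.
|n| = 3√2, so the signed distance is 5/(3√2).

5/(3√2)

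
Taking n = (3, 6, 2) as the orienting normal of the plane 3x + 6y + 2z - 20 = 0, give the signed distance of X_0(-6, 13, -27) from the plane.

-2

n·X_0 − 20 = -14.
|n| = 7, so the signed distance is -14/7 = -2.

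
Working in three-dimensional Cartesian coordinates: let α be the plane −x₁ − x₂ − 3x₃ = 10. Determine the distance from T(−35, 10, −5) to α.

30√11/11

n = (−1, −1, −3); n·P − 10 = 30; |n| = √11; distance = 30/√11 = 30√11/11.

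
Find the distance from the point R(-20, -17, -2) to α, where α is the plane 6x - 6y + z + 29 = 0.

9√73/73

Normal vector n = (6, -6, 1), and n·(-20, -17, -2) - (-29) = 9.
|n| = √(36 + 36 + 1) = √73, so the distance is |9|/√73 = 9√73/73.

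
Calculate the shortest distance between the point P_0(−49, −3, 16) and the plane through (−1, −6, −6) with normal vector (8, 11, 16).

The plane has equation n·(r − (−1, −6, −6)) = 0, i.e. n·r = -170.
Then n·(−49, −3, 16) − (−170) = 1.
|n| = √(64 + 121 + 256) = 21, so the distance is |1|/21 = 1/21.

1/21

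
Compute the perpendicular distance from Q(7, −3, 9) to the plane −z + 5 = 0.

n = (0, 0, −1); n·P − (-5) = -4; |n| = 1; distance = 4/1 = 4.

4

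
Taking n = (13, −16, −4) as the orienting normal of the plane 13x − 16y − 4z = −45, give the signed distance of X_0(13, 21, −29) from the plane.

n·X_0 − (-45) = -6.
|n| = 21, so the signed distance is -6/21 = -2/7.

-2/7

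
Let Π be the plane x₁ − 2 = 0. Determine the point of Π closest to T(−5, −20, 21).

The perpendicular from T has direction n = (1, 0, 0): r = (−5, −20, 21) + t(1, 0, 0).
Substitute into the plane: n·(T + tn) = 2 gives -5 + 1t = 2, so t = 7.
Foot = (−5, −20, 21) + 7·(1, 0, 0) = (2, −20, 21).

(2, -20, 21)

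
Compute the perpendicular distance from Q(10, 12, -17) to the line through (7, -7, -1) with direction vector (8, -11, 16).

√185

Direction vector d = (8, -11, 16).
AP = (3, 19, -16); AP·d = -441, |AP|² = 626, |d|² = 441.
distance² = |AP|² − (AP·d)²/|d|² = 626 − 194481/441 = 185, so the distance is √185.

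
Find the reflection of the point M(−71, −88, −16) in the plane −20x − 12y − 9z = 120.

(89, 8, 56)

n = (−20, −12, −9), |n|² = 625, n·M − 120 = 2500, so t = 2500/625 = 4.
Foot F = M − 4·n = (9, −40, 20); the reflection is 2F − M = (89, 8, 56).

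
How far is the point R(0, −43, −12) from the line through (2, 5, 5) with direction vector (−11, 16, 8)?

7√17

Direction vector d = (−11, 16, 8).
AP = (−2, −48, −17); AP·d = -882, |AP|² = 2597, |d|² = 441.
distance² = |AP|² − (AP·d)²/|d|² = 2597 − 777924/441 = 833, so the distance is 7√17.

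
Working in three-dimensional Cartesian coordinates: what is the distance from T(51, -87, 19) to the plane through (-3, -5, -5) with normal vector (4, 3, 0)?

6

The plane has equation n·(r − (-3, -5, -5)) = 0, i.e. n·r = -27.
Then n·(51, -87, 19) - (-27) = -30.
|n| = √(16 + 9 + 0) = 5, so the distance is |-30|/5 = 6.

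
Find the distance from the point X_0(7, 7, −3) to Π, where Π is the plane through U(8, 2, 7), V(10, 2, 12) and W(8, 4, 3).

√5/3

UV = (2, 0, 5) and UW = (0, 2, −4), so a normal is n = UV × UW = (−10, 8, 4).
d = |(-10)·7 + 8·7 + 4·(-3) − (-36)| / √(100 + 64 + 16) = |10| / (6√5) = √5/3.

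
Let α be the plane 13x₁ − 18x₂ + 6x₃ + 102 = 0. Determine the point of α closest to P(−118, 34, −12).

(-66, -38, 12)

The perpendicular from P has direction n = (13, −18, 6): r = (−118, 34, −12) + t(13, −18, 6).
Substitute into the plane: n·(P + tn) = -102 gives -2218 + 529t = -102, so t = 4.
Foot = (−118, 34, −12) + 4·(13, −18, 6) = (−66, −38, 12).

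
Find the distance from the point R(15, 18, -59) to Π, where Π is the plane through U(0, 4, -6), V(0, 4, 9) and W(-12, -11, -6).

19/√41

UV = (0, 0, 15) and UW = (-12, -15, 0), so a normal is n = UV × UW = (225, -180, 0).
Then n·(15, 18, -59) - (-720) = 855.
|n| = √(50625 + 32400 + 0) = 45√41, so the distance is |855|/(45√41) = 19/√41.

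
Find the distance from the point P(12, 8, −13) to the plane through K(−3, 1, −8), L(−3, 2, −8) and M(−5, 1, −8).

5

KL = (0, 1, 0) and KM = (−2, 0, 0), so a normal is n = KL × KM = (0, 0, 2).
n = (0, 0, 2); n·P − (-16) = -10; |n| = 2; distance = 10/2 = 5.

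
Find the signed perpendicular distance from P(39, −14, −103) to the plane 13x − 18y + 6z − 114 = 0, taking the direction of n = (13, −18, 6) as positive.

27/23

n·P − 114 = 27.
|n| = 23, so the signed distance is 27/23.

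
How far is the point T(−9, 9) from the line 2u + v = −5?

The normal to the line is n = (2, 1) with |n| = √5.
|n·T − (-5)| = |-9 − (-5)| = 4, so the distance is 4/√5.

4√5/5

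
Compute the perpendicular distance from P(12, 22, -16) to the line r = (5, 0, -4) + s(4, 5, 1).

Direction vector d = (4, 5, 1).
AP = (7, 22, -12); AP·d = 126, |AP|² = 677, |d|² = 42.
distance² = |AP|² − (AP·d)²/|d|² = 677 − 15876/42 = 299, so the distance is √299.

√299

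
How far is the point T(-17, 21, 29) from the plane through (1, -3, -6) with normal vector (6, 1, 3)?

21√46/46

The plane has equation n·(r − (1, -3, -6)) = 0, i.e. n·r = -15.
d = |6·(-17) + 1·21 + 3·29 − (-15)| / √(36 + 1 + 9) = |21| / √46 = 21/√46.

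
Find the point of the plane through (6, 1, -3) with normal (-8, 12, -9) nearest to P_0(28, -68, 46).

n = (-8, 12, -9), |n|² = 289, and n·P_0 − (-9) = -1445.
t = -1445/289 = -5, so the foot is P_0 − t·n = (28, -68, 46) − (-5)·(-8, 12, -9) = (-12, -8, 1).

(-12, -8, 1)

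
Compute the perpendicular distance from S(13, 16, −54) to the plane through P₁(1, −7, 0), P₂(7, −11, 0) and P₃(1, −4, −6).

24/√61

P₁P₂ = (6, −4, 0) and P₁P₃ = (0, 3, −6), so a normal is n = P₁P₂ × P₁P₃ = (24, 36, 18).
d = |24·13 + 36·16 + 18·(-54) − (-228)| / √(576 + 1296 + 324) = |144| / (6√61) = 24/√61.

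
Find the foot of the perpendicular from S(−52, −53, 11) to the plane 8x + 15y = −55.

(-20, 7, 11)

n = (8, 15, 0), |n|² = 289, and n·S − (-55) = -1156.
t = -1156/289 = -4, so the foot is S − t·n = (−52, −53, 11) − (-4)·(8, 15, 0) = (−20, 7, 11).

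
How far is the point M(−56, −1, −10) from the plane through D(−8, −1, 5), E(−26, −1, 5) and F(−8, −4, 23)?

DE = (−18, 0, 0) and DF = (0, −3, 18), so a normal is n = DE × DF = (0, 324, 54).
n = (0, 324, 54); n·P − (-54) = -810; |n| = 54√37; distance = 810/(54√37) = 15√37/37.

15√37/37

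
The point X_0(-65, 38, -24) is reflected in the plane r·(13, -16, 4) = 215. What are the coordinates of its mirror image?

With n = (13, -16, 4), the signed offset is (n·X_0 − 215)/|n|² = -1764/441 = -4.
X_0' = X_0 − 2t·n = (-65, 38, -24) − (-8)·(13, -16, 4) = (39, -90, 8).

(39, -90, 8)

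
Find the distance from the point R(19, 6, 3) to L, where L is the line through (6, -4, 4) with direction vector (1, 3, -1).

√94

Direction vector d = (1, 3, -1).
AP = (13, 10, -1), and AP × d = (-7, 12, 29).
|AP × d|² = 1034 and |d|² = 11, so the distance is √(1034/11) = √94.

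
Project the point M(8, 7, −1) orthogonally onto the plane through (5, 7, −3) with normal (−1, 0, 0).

(5, 7, -1)

n = (−1, 0, 0), |n|² = 1, and n·M − (-5) = -3.
t = -3/1 = -3, so the foot is M − t·n = (8, 7, −1) − (-3)·(−1, 0, 0) = (5, 7, −1).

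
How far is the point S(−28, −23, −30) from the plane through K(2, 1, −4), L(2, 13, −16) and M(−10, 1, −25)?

10/9

KL = (0, 12, −12) and KM = (−12, 0, −21), so a normal is n = KL × KM = (−252, 144, 144).
Then n·(−28, −23, −30) − (−936) = 360.
|n| = √(63504 + 20736 + 20736) = 324, so the distance is |360|/324 = 10/9.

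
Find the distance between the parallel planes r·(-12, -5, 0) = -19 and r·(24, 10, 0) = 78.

20/13

Divide the second equation by -2 to match normals: -12x₁ - 5x₂ = -39.
Both planes have normal n = (-12, -5, 0), |n| = 13. Any point on the first plane is at distance |(-39) − (-19)|/|n| = 20/13 from the second.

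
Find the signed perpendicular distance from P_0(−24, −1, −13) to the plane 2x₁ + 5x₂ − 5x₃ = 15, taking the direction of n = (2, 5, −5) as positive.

-1/√6

n·P_0 − 15 = -3.
|n| = 3√6, so the signed distance is -1/√6.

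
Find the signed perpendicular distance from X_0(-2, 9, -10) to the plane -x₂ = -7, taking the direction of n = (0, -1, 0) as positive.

-2

n·X_0 − (-7) = -2.
|n| = 1, so the signed distance is -2/1 = -2.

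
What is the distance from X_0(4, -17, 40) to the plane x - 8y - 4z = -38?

n = (1, -8, -4); n·P − (-38) = 18; |n| = 9; distance = 18/9 = 2.

2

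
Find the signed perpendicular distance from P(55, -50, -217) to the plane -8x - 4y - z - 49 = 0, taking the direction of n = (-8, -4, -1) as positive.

n·P − 49 = -72.
|n| = 9, so the signed distance is -72/9 = -8.

-8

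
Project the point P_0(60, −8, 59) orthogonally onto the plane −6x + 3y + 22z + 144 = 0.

The perpendicular from P_0 has direction n = (−6, 3, 22): r = (60, −8, 59) + μ(−6, 3, 22).
Substitute into the plane: n·(P_0 + μn) = -144 gives 914 + 529μ = -144, so μ = -2.
Foot = (60, −8, 59) + (-2)·(−6, 3, 22) = (72, −14, 15).

(72, -14, 15)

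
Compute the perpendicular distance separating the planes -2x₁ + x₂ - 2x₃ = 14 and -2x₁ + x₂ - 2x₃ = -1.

Both planes have normal n = (-2, 1, -2), |n| = 3. Any point on the first plane is at distance |(-1) − 14|/|n| = 15/3 = 5 from the second.

5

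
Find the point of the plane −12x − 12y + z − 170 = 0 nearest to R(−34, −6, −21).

(-22, 6, -22)

n = (−12, −12, 1), |n|² = 289, and n·R − 170 = 289.
t = 289/289 = 1, so the foot is R − t·n = (−34, −6, −21) − 1·(−12, −12, 1) = (−22, 6, −22).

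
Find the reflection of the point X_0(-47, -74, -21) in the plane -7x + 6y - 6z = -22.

(-475/11, -850/11, -195/11)

n = (-7, 6, -6), |n|² = 121, n·X_0 − (-22) = 33, so t = 33/121 = 3/11.
Foot F = X_0 − (3/11)·n = (-496/11, -832/11, -213/11); the reflection is 2F − X_0 = (-475/11, -850/11, -195/11).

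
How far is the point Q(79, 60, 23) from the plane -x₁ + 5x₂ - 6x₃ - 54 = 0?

29/√62

d = |(-1)·79 + 5·60 + (-6)·23 − 54| / √(1 + 25 + 36) = |29| / √62 = 29/√62.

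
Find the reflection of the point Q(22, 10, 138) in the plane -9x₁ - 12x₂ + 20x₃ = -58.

(94, 106, -22)

n = (-9, -12, 20), |n|² = 625, n·Q − (-58) = 2500, so t = 2500/625 = 4.
Foot F = Q − 4·n = (58, 58, 58); the reflection is 2F − Q = (94, 106, -22).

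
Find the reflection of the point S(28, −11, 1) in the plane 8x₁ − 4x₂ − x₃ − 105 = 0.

n = (8, −4, −1), |n|² = 81, n·S − 105 = 162, so t = 162/81 = 2.
Foot F = S − 2·n = (12, −3, 3); the reflection is 2F − S = (−4, 5, 5).

(-4, 5, 5)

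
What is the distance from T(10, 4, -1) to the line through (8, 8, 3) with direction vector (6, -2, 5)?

Direction vector d = (6, -2, 5).
AP = (2, -4, -4); AP·d = 0, |AP|² = 36, |d|² = 65.
distance² = |AP|² − (AP·d)²/|d|² = 36 − 0/65 = 36, so the distance is 6.

6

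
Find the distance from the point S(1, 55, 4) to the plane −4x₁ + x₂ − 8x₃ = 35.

Normal vector n = (−4, 1, −8), and n·(1, 55, 4) − 35 = −16.
|n| = √(16 + 1 + 64) = 9, so the distance is |-16|/9 = 16/9.

16/9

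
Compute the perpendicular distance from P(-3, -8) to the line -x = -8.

11

The normal to the line is n = (-1, 0) with |n| = 1.
|n·P − (-8)| = |3 − (-8)| = 11, so the distance is 11/1 = 11.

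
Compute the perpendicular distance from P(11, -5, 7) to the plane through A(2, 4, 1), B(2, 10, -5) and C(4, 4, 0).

1

AB = (0, 6, -6) and AC = (2, 0, -1), so a normal is n = AB × AC = (-6, -12, -12).
Then n·(11, -5, 7) - (-72) = -18.
|n| = √(36 + 144 + 144) = 18, so the distance is |-18|/18 = 1.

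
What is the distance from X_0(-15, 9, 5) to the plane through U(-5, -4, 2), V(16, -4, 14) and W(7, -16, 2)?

1

UV = (21, 0, 12) and UW = (12, -12, 0), so a normal is n = UV × UW = (144, 144, -252).
n = (144, 144, -252); n·P − (-1800) = -324; |n| = 324; distance = 324/324 = 1.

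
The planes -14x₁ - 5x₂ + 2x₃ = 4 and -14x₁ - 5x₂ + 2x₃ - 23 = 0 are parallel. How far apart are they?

19/15

With common normal n = (-14, -5, 2) (|n| = 15), the distance is |4 − 23|/|n| = 19/15.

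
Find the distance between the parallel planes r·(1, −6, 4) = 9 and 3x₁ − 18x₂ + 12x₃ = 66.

Divide the second equation by 3 to match normals: x₁ − 6x₂ + 4x₃ = 22.
With common normal n = (1, −6, 4) (|n| = √53), the distance is |9 − 22|/|n| = 13/√53.

13/√53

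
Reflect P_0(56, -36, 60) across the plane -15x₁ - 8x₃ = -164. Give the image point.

(-64, -36, -4)

With n = (-15, 0, -8), the signed offset is (n·P_0 − (-164))/|n|² = -1156/289 = -4.
P_0' = P_0 − 2t·n = (56, -36, 60) − (-8)·(-15, 0, -8) = (-64, -36, -4).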